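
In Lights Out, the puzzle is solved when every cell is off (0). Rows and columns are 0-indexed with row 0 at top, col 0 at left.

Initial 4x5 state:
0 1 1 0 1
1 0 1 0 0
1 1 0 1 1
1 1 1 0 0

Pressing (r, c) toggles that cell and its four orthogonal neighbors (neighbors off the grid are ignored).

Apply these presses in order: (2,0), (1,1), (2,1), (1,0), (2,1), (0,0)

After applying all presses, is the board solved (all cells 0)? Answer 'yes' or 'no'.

After press 1 at (2,0):
0 1 1 0 1
0 0 1 0 0
0 0 0 1 1
0 1 1 0 0

After press 2 at (1,1):
0 0 1 0 1
1 1 0 0 0
0 1 0 1 1
0 1 1 0 0

After press 3 at (2,1):
0 0 1 0 1
1 0 0 0 0
1 0 1 1 1
0 0 1 0 0

After press 4 at (1,0):
1 0 1 0 1
0 1 0 0 0
0 0 1 1 1
0 0 1 0 0

After press 5 at (2,1):
1 0 1 0 1
0 0 0 0 0
1 1 0 1 1
0 1 1 0 0

After press 6 at (0,0):
0 1 1 0 1
1 0 0 0 0
1 1 0 1 1
0 1 1 0 0

Lights still on: 10

Answer: no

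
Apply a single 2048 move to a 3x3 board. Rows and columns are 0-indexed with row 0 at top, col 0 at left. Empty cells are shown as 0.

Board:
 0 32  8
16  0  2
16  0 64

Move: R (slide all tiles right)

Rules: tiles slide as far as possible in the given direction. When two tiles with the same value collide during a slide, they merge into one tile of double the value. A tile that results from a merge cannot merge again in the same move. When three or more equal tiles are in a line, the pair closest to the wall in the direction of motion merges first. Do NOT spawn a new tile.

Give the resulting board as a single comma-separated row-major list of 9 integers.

Answer: 0, 32, 8, 0, 16, 2, 0, 16, 64

Derivation:
Slide right:
row 0: [0, 32, 8] -> [0, 32, 8]
row 1: [16, 0, 2] -> [0, 16, 2]
row 2: [16, 0, 64] -> [0, 16, 64]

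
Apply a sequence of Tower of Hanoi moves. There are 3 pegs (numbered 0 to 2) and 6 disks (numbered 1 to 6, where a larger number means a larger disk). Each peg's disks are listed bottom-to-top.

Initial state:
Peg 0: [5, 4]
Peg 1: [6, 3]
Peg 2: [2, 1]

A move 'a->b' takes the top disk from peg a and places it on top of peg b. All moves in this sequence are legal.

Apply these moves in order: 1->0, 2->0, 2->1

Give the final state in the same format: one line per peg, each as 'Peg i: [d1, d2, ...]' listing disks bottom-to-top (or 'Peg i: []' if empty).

Answer: Peg 0: [5, 4, 3, 1]
Peg 1: [6, 2]
Peg 2: []

Derivation:
After move 1 (1->0):
Peg 0: [5, 4, 3]
Peg 1: [6]
Peg 2: [2, 1]

After move 2 (2->0):
Peg 0: [5, 4, 3, 1]
Peg 1: [6]
Peg 2: [2]

After move 3 (2->1):
Peg 0: [5, 4, 3, 1]
Peg 1: [6, 2]
Peg 2: []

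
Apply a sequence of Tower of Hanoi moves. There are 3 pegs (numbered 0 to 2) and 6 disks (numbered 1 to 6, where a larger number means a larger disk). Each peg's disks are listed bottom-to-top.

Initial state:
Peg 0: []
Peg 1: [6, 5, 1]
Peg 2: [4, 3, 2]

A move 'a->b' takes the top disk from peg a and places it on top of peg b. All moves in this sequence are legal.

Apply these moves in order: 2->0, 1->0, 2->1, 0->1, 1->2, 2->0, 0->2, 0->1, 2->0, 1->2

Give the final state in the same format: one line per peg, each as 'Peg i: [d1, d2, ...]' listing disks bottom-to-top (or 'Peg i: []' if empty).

After move 1 (2->0):
Peg 0: [2]
Peg 1: [6, 5, 1]
Peg 2: [4, 3]

After move 2 (1->0):
Peg 0: [2, 1]
Peg 1: [6, 5]
Peg 2: [4, 3]

After move 3 (2->1):
Peg 0: [2, 1]
Peg 1: [6, 5, 3]
Peg 2: [4]

After move 4 (0->1):
Peg 0: [2]
Peg 1: [6, 5, 3, 1]
Peg 2: [4]

After move 5 (1->2):
Peg 0: [2]
Peg 1: [6, 5, 3]
Peg 2: [4, 1]

After move 6 (2->0):
Peg 0: [2, 1]
Peg 1: [6, 5, 3]
Peg 2: [4]

After move 7 (0->2):
Peg 0: [2]
Peg 1: [6, 5, 3]
Peg 2: [4, 1]

After move 8 (0->1):
Peg 0: []
Peg 1: [6, 5, 3, 2]
Peg 2: [4, 1]

After move 9 (2->0):
Peg 0: [1]
Peg 1: [6, 5, 3, 2]
Peg 2: [4]

After move 10 (1->2):
Peg 0: [1]
Peg 1: [6, 5, 3]
Peg 2: [4, 2]

Answer: Peg 0: [1]
Peg 1: [6, 5, 3]
Peg 2: [4, 2]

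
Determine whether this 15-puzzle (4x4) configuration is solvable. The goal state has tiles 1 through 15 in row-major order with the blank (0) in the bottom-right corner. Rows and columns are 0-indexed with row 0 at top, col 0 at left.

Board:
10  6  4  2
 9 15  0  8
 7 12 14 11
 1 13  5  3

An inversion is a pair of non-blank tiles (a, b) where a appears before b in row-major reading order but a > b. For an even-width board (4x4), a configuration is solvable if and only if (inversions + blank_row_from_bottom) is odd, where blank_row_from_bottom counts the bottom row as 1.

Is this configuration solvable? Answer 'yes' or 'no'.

Answer: yes

Derivation:
Inversions: 54
Blank is in row 1 (0-indexed from top), which is row 3 counting from the bottom (bottom = 1).
54 + 3 = 57, which is odd, so the puzzle is solvable.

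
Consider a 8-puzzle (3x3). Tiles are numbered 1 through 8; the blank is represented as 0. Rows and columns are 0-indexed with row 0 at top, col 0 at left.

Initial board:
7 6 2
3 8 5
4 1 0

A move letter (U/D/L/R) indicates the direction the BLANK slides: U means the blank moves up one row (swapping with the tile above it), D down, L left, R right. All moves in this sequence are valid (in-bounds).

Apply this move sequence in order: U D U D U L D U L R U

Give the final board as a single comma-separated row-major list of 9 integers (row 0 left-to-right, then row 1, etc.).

Answer: 7, 0, 2, 3, 6, 8, 4, 1, 5

Derivation:
After move 1 (U):
7 6 2
3 8 0
4 1 5

After move 2 (D):
7 6 2
3 8 5
4 1 0

After move 3 (U):
7 6 2
3 8 0
4 1 5

After move 4 (D):
7 6 2
3 8 5
4 1 0

After move 5 (U):
7 6 2
3 8 0
4 1 5

After move 6 (L):
7 6 2
3 0 8
4 1 5

After move 7 (D):
7 6 2
3 1 8
4 0 5

After move 8 (U):
7 6 2
3 0 8
4 1 5

After move 9 (L):
7 6 2
0 3 8
4 1 5

After move 10 (R):
7 6 2
3 0 8
4 1 5

After move 11 (U):
7 0 2
3 6 8
4 1 5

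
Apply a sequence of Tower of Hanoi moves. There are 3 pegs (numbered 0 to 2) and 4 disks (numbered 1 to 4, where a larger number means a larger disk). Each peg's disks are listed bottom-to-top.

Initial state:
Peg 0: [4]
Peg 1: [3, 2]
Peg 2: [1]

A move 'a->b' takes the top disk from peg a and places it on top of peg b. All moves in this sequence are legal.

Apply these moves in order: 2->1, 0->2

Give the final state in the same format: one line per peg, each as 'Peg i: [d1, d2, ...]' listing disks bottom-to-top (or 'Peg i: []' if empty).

After move 1 (2->1):
Peg 0: [4]
Peg 1: [3, 2, 1]
Peg 2: []

After move 2 (0->2):
Peg 0: []
Peg 1: [3, 2, 1]
Peg 2: [4]

Answer: Peg 0: []
Peg 1: [3, 2, 1]
Peg 2: [4]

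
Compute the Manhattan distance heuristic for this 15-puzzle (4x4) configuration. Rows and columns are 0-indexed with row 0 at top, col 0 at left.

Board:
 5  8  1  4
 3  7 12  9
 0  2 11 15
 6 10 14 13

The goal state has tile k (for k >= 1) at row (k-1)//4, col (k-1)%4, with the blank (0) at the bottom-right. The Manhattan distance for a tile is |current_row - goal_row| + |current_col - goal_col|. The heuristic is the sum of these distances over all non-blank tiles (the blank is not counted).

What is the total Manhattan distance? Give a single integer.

Tile 5: (0,0)->(1,0) = 1
Tile 8: (0,1)->(1,3) = 3
Tile 1: (0,2)->(0,0) = 2
Tile 4: (0,3)->(0,3) = 0
Tile 3: (1,0)->(0,2) = 3
Tile 7: (1,1)->(1,2) = 1
Tile 12: (1,2)->(2,3) = 2
Tile 9: (1,3)->(2,0) = 4
Tile 2: (2,1)->(0,1) = 2
Tile 11: (2,2)->(2,2) = 0
Tile 15: (2,3)->(3,2) = 2
Tile 6: (3,0)->(1,1) = 3
Tile 10: (3,1)->(2,1) = 1
Tile 14: (3,2)->(3,1) = 1
Tile 13: (3,3)->(3,0) = 3
Sum: 1 + 3 + 2 + 0 + 3 + 1 + 2 + 4 + 2 + 0 + 2 + 3 + 1 + 1 + 3 = 28

Answer: 28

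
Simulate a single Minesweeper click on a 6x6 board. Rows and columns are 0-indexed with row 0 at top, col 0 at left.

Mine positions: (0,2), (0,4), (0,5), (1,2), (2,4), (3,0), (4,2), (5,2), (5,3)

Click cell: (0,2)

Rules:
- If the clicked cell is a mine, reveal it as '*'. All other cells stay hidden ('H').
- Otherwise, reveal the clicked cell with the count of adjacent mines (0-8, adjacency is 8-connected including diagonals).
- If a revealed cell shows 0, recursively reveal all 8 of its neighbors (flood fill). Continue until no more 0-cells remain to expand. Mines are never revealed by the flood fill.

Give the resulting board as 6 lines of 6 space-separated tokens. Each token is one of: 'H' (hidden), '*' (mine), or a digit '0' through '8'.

H H * H H H
H H H H H H
H H H H H H
H H H H H H
H H H H H H
H H H H H H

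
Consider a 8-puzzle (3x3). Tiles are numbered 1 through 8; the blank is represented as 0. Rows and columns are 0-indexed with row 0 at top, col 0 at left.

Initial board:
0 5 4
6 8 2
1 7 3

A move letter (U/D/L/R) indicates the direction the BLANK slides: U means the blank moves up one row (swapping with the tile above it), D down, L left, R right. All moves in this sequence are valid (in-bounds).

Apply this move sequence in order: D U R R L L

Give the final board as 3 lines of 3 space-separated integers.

After move 1 (D):
6 5 4
0 8 2
1 7 3

After move 2 (U):
0 5 4
6 8 2
1 7 3

After move 3 (R):
5 0 4
6 8 2
1 7 3

After move 4 (R):
5 4 0
6 8 2
1 7 3

After move 5 (L):
5 0 4
6 8 2
1 7 3

After move 6 (L):
0 5 4
6 8 2
1 7 3

Answer: 0 5 4
6 8 2
1 7 3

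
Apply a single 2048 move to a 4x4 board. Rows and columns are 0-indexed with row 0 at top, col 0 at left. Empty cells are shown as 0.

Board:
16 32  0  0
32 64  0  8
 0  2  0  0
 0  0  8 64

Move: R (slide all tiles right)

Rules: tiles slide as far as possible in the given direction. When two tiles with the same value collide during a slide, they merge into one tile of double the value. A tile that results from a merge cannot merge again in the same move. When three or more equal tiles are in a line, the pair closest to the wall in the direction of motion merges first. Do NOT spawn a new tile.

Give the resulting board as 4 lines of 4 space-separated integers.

Slide right:
row 0: [16, 32, 0, 0] -> [0, 0, 16, 32]
row 1: [32, 64, 0, 8] -> [0, 32, 64, 8]
row 2: [0, 2, 0, 0] -> [0, 0, 0, 2]
row 3: [0, 0, 8, 64] -> [0, 0, 8, 64]

Answer:  0  0 16 32
 0 32 64  8
 0  0  0  2
 0  0  8 64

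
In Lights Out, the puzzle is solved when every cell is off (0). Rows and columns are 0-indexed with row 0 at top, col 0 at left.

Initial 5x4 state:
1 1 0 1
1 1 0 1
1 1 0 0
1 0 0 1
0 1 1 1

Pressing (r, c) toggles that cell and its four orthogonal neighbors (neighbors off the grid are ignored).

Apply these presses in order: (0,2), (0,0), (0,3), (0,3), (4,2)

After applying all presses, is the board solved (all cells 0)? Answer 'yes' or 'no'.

Answer: no

Derivation:
After press 1 at (0,2):
1 0 1 0
1 1 1 1
1 1 0 0
1 0 0 1
0 1 1 1

After press 2 at (0,0):
0 1 1 0
0 1 1 1
1 1 0 0
1 0 0 1
0 1 1 1

After press 3 at (0,3):
0 1 0 1
0 1 1 0
1 1 0 0
1 0 0 1
0 1 1 1

After press 4 at (0,3):
0 1 1 0
0 1 1 1
1 1 0 0
1 0 0 1
0 1 1 1

After press 5 at (4,2):
0 1 1 0
0 1 1 1
1 1 0 0
1 0 1 1
0 0 0 0

Lights still on: 10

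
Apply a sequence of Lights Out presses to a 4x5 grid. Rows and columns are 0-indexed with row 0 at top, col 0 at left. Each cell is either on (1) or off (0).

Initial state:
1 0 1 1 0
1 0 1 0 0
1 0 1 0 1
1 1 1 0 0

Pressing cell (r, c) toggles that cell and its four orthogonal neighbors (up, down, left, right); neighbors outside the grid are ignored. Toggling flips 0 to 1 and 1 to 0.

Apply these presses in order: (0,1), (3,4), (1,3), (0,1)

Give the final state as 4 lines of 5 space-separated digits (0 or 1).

After press 1 at (0,1):
0 1 0 1 0
1 1 1 0 0
1 0 1 0 1
1 1 1 0 0

After press 2 at (3,4):
0 1 0 1 0
1 1 1 0 0
1 0 1 0 0
1 1 1 1 1

After press 3 at (1,3):
0 1 0 0 0
1 1 0 1 1
1 0 1 1 0
1 1 1 1 1

After press 4 at (0,1):
1 0 1 0 0
1 0 0 1 1
1 0 1 1 0
1 1 1 1 1

Answer: 1 0 1 0 0
1 0 0 1 1
1 0 1 1 0
1 1 1 1 1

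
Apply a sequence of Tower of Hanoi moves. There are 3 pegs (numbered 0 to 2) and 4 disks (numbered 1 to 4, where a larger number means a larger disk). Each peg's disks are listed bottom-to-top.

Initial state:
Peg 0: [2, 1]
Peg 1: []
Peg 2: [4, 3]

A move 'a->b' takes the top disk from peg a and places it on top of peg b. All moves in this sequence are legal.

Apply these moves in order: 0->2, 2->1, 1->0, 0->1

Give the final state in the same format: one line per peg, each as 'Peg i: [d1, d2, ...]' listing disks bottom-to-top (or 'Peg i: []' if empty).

Answer: Peg 0: [2]
Peg 1: [1]
Peg 2: [4, 3]

Derivation:
After move 1 (0->2):
Peg 0: [2]
Peg 1: []
Peg 2: [4, 3, 1]

After move 2 (2->1):
Peg 0: [2]
Peg 1: [1]
Peg 2: [4, 3]

After move 3 (1->0):
Peg 0: [2, 1]
Peg 1: []
Peg 2: [4, 3]

After move 4 (0->1):
Peg 0: [2]
Peg 1: [1]
Peg 2: [4, 3]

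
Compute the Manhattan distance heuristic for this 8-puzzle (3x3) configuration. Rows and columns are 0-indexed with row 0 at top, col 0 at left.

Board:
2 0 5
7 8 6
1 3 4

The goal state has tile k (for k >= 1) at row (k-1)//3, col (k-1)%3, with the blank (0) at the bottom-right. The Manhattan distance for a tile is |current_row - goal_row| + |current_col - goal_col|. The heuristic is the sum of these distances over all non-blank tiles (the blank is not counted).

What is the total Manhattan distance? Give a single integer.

Answer: 13

Derivation:
Tile 2: at (0,0), goal (0,1), distance |0-0|+|0-1| = 1
Tile 5: at (0,2), goal (1,1), distance |0-1|+|2-1| = 2
Tile 7: at (1,0), goal (2,0), distance |1-2|+|0-0| = 1
Tile 8: at (1,1), goal (2,1), distance |1-2|+|1-1| = 1
Tile 6: at (1,2), goal (1,2), distance |1-1|+|2-2| = 0
Tile 1: at (2,0), goal (0,0), distance |2-0|+|0-0| = 2
Tile 3: at (2,1), goal (0,2), distance |2-0|+|1-2| = 3
Tile 4: at (2,2), goal (1,0), distance |2-1|+|2-0| = 3
Sum: 1 + 2 + 1 + 1 + 0 + 2 + 3 + 3 = 13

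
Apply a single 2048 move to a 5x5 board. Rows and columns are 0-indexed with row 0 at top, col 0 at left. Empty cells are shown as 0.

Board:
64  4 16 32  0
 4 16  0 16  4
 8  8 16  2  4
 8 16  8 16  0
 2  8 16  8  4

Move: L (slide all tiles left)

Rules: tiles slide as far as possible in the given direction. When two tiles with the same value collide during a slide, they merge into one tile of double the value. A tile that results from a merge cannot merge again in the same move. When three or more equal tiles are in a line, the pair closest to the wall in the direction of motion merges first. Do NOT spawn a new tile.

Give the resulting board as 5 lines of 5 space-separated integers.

Slide left:
row 0: [64, 4, 16, 32, 0] -> [64, 4, 16, 32, 0]
row 1: [4, 16, 0, 16, 4] -> [4, 32, 4, 0, 0]
row 2: [8, 8, 16, 2, 4] -> [16, 16, 2, 4, 0]
row 3: [8, 16, 8, 16, 0] -> [8, 16, 8, 16, 0]
row 4: [2, 8, 16, 8, 4] -> [2, 8, 16, 8, 4]

Answer: 64  4 16 32  0
 4 32  4  0  0
16 16  2  4  0
 8 16  8 16  0
 2  8 16  8  4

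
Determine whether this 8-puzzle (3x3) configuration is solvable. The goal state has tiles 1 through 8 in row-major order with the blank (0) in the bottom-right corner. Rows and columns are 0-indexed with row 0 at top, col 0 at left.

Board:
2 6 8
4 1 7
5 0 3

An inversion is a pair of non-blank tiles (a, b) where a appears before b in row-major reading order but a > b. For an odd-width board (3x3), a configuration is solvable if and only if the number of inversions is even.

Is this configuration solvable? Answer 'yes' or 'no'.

Inversions (pairs i<j in row-major order where tile[i] > tile[j] > 0): 15
15 is odd, so the puzzle is not solvable.

Answer: no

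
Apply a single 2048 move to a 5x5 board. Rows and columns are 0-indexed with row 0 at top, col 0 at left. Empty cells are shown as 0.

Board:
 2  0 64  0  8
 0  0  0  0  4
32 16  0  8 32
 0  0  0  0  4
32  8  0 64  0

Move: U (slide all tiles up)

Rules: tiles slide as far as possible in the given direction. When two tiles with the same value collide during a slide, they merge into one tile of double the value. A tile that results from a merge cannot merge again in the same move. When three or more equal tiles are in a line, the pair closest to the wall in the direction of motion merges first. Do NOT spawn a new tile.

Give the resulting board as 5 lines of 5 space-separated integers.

Slide up:
col 0: [2, 0, 32, 0, 32] -> [2, 64, 0, 0, 0]
col 1: [0, 0, 16, 0, 8] -> [16, 8, 0, 0, 0]
col 2: [64, 0, 0, 0, 0] -> [64, 0, 0, 0, 0]
col 3: [0, 0, 8, 0, 64] -> [8, 64, 0, 0, 0]
col 4: [8, 4, 32, 4, 0] -> [8, 4, 32, 4, 0]

Answer:  2 16 64  8  8
64  8  0 64  4
 0  0  0  0 32
 0  0  0  0  4
 0  0  0  0  0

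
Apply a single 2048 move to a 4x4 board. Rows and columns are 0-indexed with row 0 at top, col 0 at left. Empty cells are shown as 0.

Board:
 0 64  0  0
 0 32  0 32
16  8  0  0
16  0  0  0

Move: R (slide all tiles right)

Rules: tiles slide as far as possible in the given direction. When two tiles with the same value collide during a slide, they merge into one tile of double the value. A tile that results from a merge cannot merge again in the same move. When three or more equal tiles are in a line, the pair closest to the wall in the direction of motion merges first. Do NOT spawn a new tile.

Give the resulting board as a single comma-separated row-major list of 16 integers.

Answer: 0, 0, 0, 64, 0, 0, 0, 64, 0, 0, 16, 8, 0, 0, 0, 16

Derivation:
Slide right:
row 0: [0, 64, 0, 0] -> [0, 0, 0, 64]
row 1: [0, 32, 0, 32] -> [0, 0, 0, 64]
row 2: [16, 8, 0, 0] -> [0, 0, 16, 8]
row 3: [16, 0, 0, 0] -> [0, 0, 0, 16]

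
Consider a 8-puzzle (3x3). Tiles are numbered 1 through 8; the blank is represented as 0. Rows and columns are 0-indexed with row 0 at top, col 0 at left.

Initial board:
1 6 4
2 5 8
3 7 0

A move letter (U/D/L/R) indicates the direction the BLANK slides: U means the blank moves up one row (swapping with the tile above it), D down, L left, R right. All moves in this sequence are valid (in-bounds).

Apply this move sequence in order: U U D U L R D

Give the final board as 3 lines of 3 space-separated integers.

After move 1 (U):
1 6 4
2 5 0
3 7 8

After move 2 (U):
1 6 0
2 5 4
3 7 8

After move 3 (D):
1 6 4
2 5 0
3 7 8

After move 4 (U):
1 6 0
2 5 4
3 7 8

After move 5 (L):
1 0 6
2 5 4
3 7 8

After move 6 (R):
1 6 0
2 5 4
3 7 8

After move 7 (D):
1 6 4
2 5 0
3 7 8

Answer: 1 6 4
2 5 0
3 7 8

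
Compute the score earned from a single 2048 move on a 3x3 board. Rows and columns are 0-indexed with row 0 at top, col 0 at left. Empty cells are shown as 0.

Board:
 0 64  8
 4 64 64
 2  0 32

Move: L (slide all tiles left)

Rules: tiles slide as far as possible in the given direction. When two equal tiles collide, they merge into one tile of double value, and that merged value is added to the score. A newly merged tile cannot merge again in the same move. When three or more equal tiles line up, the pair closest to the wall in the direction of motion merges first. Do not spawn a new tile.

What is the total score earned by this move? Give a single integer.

Slide left:
row 0: [0, 64, 8] -> [64, 8, 0]  score +0 (running 0)
row 1: [4, 64, 64] -> [4, 128, 0]  score +128 (running 128)
row 2: [2, 0, 32] -> [2, 32, 0]  score +0 (running 128)
Board after move:
 64   8   0
  4 128   0
  2  32   0

Answer: 128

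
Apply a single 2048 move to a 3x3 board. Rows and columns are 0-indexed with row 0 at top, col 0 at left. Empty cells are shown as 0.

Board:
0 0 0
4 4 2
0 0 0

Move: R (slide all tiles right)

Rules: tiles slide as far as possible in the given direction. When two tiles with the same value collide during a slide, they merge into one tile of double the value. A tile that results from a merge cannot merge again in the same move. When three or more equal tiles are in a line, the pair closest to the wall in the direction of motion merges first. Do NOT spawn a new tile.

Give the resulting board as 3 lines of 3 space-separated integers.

Answer: 0 0 0
0 8 2
0 0 0

Derivation:
Slide right:
row 0: [0, 0, 0] -> [0, 0, 0]
row 1: [4, 4, 2] -> [0, 8, 2]
row 2: [0, 0, 0] -> [0, 0, 0]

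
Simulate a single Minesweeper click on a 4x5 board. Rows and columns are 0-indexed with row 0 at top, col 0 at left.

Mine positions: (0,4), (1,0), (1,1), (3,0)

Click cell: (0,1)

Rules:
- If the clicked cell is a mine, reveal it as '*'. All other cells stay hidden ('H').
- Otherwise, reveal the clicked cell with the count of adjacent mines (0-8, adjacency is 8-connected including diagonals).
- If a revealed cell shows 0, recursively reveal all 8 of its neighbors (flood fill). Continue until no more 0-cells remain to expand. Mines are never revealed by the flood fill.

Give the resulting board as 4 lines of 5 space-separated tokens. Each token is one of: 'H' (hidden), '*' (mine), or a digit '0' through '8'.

H 2 H H H
H H H H H
H H H H H
H H H H H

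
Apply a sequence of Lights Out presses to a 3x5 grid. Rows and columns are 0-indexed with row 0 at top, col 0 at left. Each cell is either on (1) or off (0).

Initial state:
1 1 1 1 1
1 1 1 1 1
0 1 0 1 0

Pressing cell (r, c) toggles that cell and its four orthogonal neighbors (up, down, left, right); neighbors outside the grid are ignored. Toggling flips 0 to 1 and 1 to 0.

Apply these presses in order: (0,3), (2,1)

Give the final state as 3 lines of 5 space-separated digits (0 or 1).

After press 1 at (0,3):
1 1 0 0 0
1 1 1 0 1
0 1 0 1 0

After press 2 at (2,1):
1 1 0 0 0
1 0 1 0 1
1 0 1 1 0

Answer: 1 1 0 0 0
1 0 1 0 1
1 0 1 1 0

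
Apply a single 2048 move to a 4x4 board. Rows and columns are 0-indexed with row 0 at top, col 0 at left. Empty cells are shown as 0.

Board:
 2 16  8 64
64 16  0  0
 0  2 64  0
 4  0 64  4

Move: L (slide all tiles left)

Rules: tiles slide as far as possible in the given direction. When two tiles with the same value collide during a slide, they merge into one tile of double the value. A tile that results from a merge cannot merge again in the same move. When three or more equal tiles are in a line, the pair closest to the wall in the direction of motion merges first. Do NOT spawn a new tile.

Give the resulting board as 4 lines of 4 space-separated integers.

Slide left:
row 0: [2, 16, 8, 64] -> [2, 16, 8, 64]
row 1: [64, 16, 0, 0] -> [64, 16, 0, 0]
row 2: [0, 2, 64, 0] -> [2, 64, 0, 0]
row 3: [4, 0, 64, 4] -> [4, 64, 4, 0]

Answer:  2 16  8 64
64 16  0  0
 2 64  0  0
 4 64  4  0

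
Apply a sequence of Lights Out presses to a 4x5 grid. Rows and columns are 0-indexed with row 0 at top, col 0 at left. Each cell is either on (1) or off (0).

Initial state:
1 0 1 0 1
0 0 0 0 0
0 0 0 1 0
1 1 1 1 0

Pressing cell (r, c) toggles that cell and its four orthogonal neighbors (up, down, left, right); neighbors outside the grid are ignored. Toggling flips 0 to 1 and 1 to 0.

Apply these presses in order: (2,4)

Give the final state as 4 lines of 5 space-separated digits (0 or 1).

After press 1 at (2,4):
1 0 1 0 1
0 0 0 0 1
0 0 0 0 1
1 1 1 1 1

Answer: 1 0 1 0 1
0 0 0 0 1
0 0 0 0 1
1 1 1 1 1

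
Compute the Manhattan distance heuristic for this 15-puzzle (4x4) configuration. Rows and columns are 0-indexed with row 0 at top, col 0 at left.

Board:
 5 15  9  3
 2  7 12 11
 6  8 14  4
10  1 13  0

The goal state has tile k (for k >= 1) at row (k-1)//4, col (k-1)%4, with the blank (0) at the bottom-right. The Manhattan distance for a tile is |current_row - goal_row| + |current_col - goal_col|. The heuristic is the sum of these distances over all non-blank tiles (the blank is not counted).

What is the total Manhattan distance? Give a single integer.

Answer: 34

Derivation:
Tile 5: (0,0)->(1,0) = 1
Tile 15: (0,1)->(3,2) = 4
Tile 9: (0,2)->(2,0) = 4
Tile 3: (0,3)->(0,2) = 1
Tile 2: (1,0)->(0,1) = 2
Tile 7: (1,1)->(1,2) = 1
Tile 12: (1,2)->(2,3) = 2
Tile 11: (1,3)->(2,2) = 2
Tile 6: (2,0)->(1,1) = 2
Tile 8: (2,1)->(1,3) = 3
Tile 14: (2,2)->(3,1) = 2
Tile 4: (2,3)->(0,3) = 2
Tile 10: (3,0)->(2,1) = 2
Tile 1: (3,1)->(0,0) = 4
Tile 13: (3,2)->(3,0) = 2
Sum: 1 + 4 + 4 + 1 + 2 + 1 + 2 + 2 + 2 + 3 + 2 + 2 + 2 + 4 + 2 = 34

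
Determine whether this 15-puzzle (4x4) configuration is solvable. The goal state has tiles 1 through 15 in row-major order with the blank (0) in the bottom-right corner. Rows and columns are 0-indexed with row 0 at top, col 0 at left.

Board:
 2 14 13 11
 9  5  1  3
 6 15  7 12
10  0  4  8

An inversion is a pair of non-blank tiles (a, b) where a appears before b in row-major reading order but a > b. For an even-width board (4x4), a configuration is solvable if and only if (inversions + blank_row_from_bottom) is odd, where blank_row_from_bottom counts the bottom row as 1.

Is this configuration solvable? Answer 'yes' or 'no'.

Inversions: 55
Blank is in row 3 (0-indexed from top), which is row 1 counting from the bottom (bottom = 1).
55 + 1 = 56, which is even, so the puzzle is not solvable.

Answer: no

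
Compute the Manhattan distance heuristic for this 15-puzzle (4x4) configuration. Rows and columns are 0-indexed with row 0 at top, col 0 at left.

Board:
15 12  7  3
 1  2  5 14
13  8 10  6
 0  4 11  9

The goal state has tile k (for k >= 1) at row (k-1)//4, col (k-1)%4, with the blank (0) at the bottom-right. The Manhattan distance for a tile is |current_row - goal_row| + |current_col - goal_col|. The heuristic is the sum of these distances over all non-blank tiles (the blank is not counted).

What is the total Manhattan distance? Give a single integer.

Answer: 37

Derivation:
Tile 15: (0,0)->(3,2) = 5
Tile 12: (0,1)->(2,3) = 4
Tile 7: (0,2)->(1,2) = 1
Tile 3: (0,3)->(0,2) = 1
Tile 1: (1,0)->(0,0) = 1
Tile 2: (1,1)->(0,1) = 1
Tile 5: (1,2)->(1,0) = 2
Tile 14: (1,3)->(3,1) = 4
Tile 13: (2,0)->(3,0) = 1
Tile 8: (2,1)->(1,3) = 3
Tile 10: (2,2)->(2,1) = 1
Tile 6: (2,3)->(1,1) = 3
Tile 4: (3,1)->(0,3) = 5
Tile 11: (3,2)->(2,2) = 1
Tile 9: (3,3)->(2,0) = 4
Sum: 5 + 4 + 1 + 1 + 1 + 1 + 2 + 4 + 1 + 3 + 1 + 3 + 5 + 1 + 4 = 37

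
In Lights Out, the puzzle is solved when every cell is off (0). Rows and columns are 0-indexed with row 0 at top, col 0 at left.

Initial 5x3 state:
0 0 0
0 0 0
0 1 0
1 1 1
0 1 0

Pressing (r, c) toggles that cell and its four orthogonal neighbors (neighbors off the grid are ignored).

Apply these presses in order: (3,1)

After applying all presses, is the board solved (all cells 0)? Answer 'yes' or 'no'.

Answer: yes

Derivation:
After press 1 at (3,1):
0 0 0
0 0 0
0 0 0
0 0 0
0 0 0

Lights still on: 0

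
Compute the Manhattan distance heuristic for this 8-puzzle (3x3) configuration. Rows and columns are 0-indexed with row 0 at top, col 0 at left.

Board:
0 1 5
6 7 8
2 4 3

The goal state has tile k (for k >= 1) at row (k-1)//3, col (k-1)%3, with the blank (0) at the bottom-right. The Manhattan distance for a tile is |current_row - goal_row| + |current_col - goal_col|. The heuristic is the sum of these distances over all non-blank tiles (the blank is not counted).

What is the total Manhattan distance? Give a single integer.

Tile 1: at (0,1), goal (0,0), distance |0-0|+|1-0| = 1
Tile 5: at (0,2), goal (1,1), distance |0-1|+|2-1| = 2
Tile 6: at (1,0), goal (1,2), distance |1-1|+|0-2| = 2
Tile 7: at (1,1), goal (2,0), distance |1-2|+|1-0| = 2
Tile 8: at (1,2), goal (2,1), distance |1-2|+|2-1| = 2
Tile 2: at (2,0), goal (0,1), distance |2-0|+|0-1| = 3
Tile 4: at (2,1), goal (1,0), distance |2-1|+|1-0| = 2
Tile 3: at (2,2), goal (0,2), distance |2-0|+|2-2| = 2
Sum: 1 + 2 + 2 + 2 + 2 + 3 + 2 + 2 = 16

Answer: 16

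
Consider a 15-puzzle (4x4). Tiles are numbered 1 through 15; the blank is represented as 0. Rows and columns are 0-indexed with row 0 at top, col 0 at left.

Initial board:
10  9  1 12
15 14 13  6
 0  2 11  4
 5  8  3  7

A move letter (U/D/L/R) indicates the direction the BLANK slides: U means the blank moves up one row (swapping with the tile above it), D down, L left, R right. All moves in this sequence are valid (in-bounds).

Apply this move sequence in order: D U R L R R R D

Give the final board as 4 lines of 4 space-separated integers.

After move 1 (D):
10  9  1 12
15 14 13  6
 5  2 11  4
 0  8  3  7

After move 2 (U):
10  9  1 12
15 14 13  6
 0  2 11  4
 5  8  3  7

After move 3 (R):
10  9  1 12
15 14 13  6
 2  0 11  4
 5  8  3  7

After move 4 (L):
10  9  1 12
15 14 13  6
 0  2 11  4
 5  8  3  7

After move 5 (R):
10  9  1 12
15 14 13  6
 2  0 11  4
 5  8  3  7

After move 6 (R):
10  9  1 12
15 14 13  6
 2 11  0  4
 5  8  3  7

After move 7 (R):
10  9  1 12
15 14 13  6
 2 11  4  0
 5  8  3  7

After move 8 (D):
10  9  1 12
15 14 13  6
 2 11  4  7
 5  8  3  0

Answer: 10  9  1 12
15 14 13  6
 2 11  4  7
 5  8  3  0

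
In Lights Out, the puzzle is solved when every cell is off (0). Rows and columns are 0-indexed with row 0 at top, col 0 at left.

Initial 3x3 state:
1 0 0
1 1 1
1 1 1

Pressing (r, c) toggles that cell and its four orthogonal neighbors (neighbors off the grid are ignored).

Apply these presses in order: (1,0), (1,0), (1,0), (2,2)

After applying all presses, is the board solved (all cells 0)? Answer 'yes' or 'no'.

After press 1 at (1,0):
0 0 0
0 0 1
0 1 1

After press 2 at (1,0):
1 0 0
1 1 1
1 1 1

After press 3 at (1,0):
0 0 0
0 0 1
0 1 1

After press 4 at (2,2):
0 0 0
0 0 0
0 0 0

Lights still on: 0

Answer: yes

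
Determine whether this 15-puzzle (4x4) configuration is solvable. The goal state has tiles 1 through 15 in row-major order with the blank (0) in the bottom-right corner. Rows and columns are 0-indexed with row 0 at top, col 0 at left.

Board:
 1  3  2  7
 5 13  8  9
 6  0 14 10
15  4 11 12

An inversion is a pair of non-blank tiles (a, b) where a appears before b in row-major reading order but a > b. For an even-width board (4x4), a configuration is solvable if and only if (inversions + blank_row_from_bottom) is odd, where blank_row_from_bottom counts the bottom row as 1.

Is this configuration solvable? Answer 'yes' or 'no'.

Inversions: 25
Blank is in row 2 (0-indexed from top), which is row 2 counting from the bottom (bottom = 1).
25 + 2 = 27, which is odd, so the puzzle is solvable.

Answer: yes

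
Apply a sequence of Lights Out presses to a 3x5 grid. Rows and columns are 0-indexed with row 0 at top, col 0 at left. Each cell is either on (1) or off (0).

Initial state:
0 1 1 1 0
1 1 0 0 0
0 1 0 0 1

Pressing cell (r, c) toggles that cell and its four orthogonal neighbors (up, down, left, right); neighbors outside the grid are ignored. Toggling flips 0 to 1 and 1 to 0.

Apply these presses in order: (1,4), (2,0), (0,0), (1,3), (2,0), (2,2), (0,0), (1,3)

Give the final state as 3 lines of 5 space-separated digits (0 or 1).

Answer: 0 1 1 1 1
1 1 1 1 1
0 0 1 1 0

Derivation:
After press 1 at (1,4):
0 1 1 1 1
1 1 0 1 1
0 1 0 0 0

After press 2 at (2,0):
0 1 1 1 1
0 1 0 1 1
1 0 0 0 0

After press 3 at (0,0):
1 0 1 1 1
1 1 0 1 1
1 0 0 0 0

After press 4 at (1,3):
1 0 1 0 1
1 1 1 0 0
1 0 0 1 0

After press 5 at (2,0):
1 0 1 0 1
0 1 1 0 0
0 1 0 1 0

After press 6 at (2,2):
1 0 1 0 1
0 1 0 0 0
0 0 1 0 0

After press 7 at (0,0):
0 1 1 0 1
1 1 0 0 0
0 0 1 0 0

After press 8 at (1,3):
0 1 1 1 1
1 1 1 1 1
0 0 1 1 0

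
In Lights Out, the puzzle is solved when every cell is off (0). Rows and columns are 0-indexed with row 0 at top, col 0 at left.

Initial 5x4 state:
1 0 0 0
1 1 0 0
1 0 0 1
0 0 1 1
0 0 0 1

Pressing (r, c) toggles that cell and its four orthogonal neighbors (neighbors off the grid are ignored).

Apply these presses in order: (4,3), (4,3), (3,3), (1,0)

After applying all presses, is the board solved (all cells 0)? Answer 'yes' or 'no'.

Answer: yes

Derivation:
After press 1 at (4,3):
1 0 0 0
1 1 0 0
1 0 0 1
0 0 1 0
0 0 1 0

After press 2 at (4,3):
1 0 0 0
1 1 0 0
1 0 0 1
0 0 1 1
0 0 0 1

After press 3 at (3,3):
1 0 0 0
1 1 0 0
1 0 0 0
0 0 0 0
0 0 0 0

After press 4 at (1,0):
0 0 0 0
0 0 0 0
0 0 0 0
0 0 0 0
0 0 0 0

Lights still on: 0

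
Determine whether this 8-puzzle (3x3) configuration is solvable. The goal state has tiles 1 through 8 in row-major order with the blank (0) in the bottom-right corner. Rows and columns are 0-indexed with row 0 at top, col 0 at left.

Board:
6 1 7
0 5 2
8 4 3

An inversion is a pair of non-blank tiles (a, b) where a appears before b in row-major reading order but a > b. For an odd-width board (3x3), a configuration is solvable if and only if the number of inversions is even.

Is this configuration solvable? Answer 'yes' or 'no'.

Answer: no

Derivation:
Inversions (pairs i<j in row-major order where tile[i] > tile[j] > 0): 15
15 is odd, so the puzzle is not solvable.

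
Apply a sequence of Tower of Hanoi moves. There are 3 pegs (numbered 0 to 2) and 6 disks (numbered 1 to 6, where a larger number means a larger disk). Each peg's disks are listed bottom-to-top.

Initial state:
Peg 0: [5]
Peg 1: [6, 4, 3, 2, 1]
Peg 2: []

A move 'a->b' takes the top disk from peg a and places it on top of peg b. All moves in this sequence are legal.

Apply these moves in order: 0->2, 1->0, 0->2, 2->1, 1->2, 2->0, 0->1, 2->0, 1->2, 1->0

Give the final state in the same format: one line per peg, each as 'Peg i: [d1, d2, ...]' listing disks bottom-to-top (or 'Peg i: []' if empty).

After move 1 (0->2):
Peg 0: []
Peg 1: [6, 4, 3, 2, 1]
Peg 2: [5]

After move 2 (1->0):
Peg 0: [1]
Peg 1: [6, 4, 3, 2]
Peg 2: [5]

After move 3 (0->2):
Peg 0: []
Peg 1: [6, 4, 3, 2]
Peg 2: [5, 1]

After move 4 (2->1):
Peg 0: []
Peg 1: [6, 4, 3, 2, 1]
Peg 2: [5]

After move 5 (1->2):
Peg 0: []
Peg 1: [6, 4, 3, 2]
Peg 2: [5, 1]

After move 6 (2->0):
Peg 0: [1]
Peg 1: [6, 4, 3, 2]
Peg 2: [5]

After move 7 (0->1):
Peg 0: []
Peg 1: [6, 4, 3, 2, 1]
Peg 2: [5]

After move 8 (2->0):
Peg 0: [5]
Peg 1: [6, 4, 3, 2, 1]
Peg 2: []

After move 9 (1->2):
Peg 0: [5]
Peg 1: [6, 4, 3, 2]
Peg 2: [1]

After move 10 (1->0):
Peg 0: [5, 2]
Peg 1: [6, 4, 3]
Peg 2: [1]

Answer: Peg 0: [5, 2]
Peg 1: [6, 4, 3]
Peg 2: [1]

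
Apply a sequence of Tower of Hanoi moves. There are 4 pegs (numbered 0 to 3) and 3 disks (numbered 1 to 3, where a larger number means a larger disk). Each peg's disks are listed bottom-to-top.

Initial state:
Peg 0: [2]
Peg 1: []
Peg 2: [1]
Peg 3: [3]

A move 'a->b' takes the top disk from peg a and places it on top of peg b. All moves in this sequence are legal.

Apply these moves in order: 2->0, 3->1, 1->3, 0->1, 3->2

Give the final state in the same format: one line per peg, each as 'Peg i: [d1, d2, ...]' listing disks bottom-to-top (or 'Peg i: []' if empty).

After move 1 (2->0):
Peg 0: [2, 1]
Peg 1: []
Peg 2: []
Peg 3: [3]

After move 2 (3->1):
Peg 0: [2, 1]
Peg 1: [3]
Peg 2: []
Peg 3: []

After move 3 (1->3):
Peg 0: [2, 1]
Peg 1: []
Peg 2: []
Peg 3: [3]

After move 4 (0->1):
Peg 0: [2]
Peg 1: [1]
Peg 2: []
Peg 3: [3]

After move 5 (3->2):
Peg 0: [2]
Peg 1: [1]
Peg 2: [3]
Peg 3: []

Answer: Peg 0: [2]
Peg 1: [1]
Peg 2: [3]
Peg 3: []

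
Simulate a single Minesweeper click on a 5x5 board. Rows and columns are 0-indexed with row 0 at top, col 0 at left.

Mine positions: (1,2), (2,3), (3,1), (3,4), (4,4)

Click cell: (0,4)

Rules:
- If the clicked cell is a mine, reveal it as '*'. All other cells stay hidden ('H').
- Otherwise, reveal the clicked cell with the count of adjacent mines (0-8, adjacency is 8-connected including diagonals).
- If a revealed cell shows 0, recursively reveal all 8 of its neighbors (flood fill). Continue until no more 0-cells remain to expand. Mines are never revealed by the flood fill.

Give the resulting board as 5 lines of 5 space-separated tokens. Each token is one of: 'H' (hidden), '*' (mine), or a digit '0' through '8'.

H H H 1 0
H H H 2 1
H H H H H
H H H H H
H H H H H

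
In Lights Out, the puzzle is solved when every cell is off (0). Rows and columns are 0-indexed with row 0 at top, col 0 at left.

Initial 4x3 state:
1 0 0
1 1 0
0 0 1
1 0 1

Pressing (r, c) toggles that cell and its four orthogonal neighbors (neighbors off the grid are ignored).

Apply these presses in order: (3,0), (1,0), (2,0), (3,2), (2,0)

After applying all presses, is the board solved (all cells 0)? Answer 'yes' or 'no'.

Answer: yes

Derivation:
After press 1 at (3,0):
1 0 0
1 1 0
1 0 1
0 1 1

After press 2 at (1,0):
0 0 0
0 0 0
0 0 1
0 1 1

After press 3 at (2,0):
0 0 0
1 0 0
1 1 1
1 1 1

After press 4 at (3,2):
0 0 0
1 0 0
1 1 0
1 0 0

After press 5 at (2,0):
0 0 0
0 0 0
0 0 0
0 0 0

Lights still on: 0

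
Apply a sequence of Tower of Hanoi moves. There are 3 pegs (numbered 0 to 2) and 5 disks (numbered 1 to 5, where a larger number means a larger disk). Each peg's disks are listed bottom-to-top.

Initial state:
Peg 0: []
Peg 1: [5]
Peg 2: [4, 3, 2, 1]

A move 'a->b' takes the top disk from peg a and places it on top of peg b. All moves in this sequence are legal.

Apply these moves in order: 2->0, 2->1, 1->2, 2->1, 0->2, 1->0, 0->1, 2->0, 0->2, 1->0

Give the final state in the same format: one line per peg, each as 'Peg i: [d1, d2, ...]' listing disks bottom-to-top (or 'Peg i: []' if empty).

Answer: Peg 0: [2]
Peg 1: [5]
Peg 2: [4, 3, 1]

Derivation:
After move 1 (2->0):
Peg 0: [1]
Peg 1: [5]
Peg 2: [4, 3, 2]

After move 2 (2->1):
Peg 0: [1]
Peg 1: [5, 2]
Peg 2: [4, 3]

After move 3 (1->2):
Peg 0: [1]
Peg 1: [5]
Peg 2: [4, 3, 2]

After move 4 (2->1):
Peg 0: [1]
Peg 1: [5, 2]
Peg 2: [4, 3]

After move 5 (0->2):
Peg 0: []
Peg 1: [5, 2]
Peg 2: [4, 3, 1]

After move 6 (1->0):
Peg 0: [2]
Peg 1: [5]
Peg 2: [4, 3, 1]

After move 7 (0->1):
Peg 0: []
Peg 1: [5, 2]
Peg 2: [4, 3, 1]

After move 8 (2->0):
Peg 0: [1]
Peg 1: [5, 2]
Peg 2: [4, 3]

After move 9 (0->2):
Peg 0: []
Peg 1: [5, 2]
Peg 2: [4, 3, 1]

After move 10 (1->0):
Peg 0: [2]
Peg 1: [5]
Peg 2: [4, 3, 1]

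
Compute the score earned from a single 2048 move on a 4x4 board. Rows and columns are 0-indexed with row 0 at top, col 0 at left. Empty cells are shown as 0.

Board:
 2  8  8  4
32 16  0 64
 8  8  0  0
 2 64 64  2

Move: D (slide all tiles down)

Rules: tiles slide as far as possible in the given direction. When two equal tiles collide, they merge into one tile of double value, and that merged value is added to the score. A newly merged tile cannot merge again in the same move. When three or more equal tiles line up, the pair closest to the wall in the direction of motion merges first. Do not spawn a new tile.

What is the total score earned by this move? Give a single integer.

Answer: 0

Derivation:
Slide down:
col 0: [2, 32, 8, 2] -> [2, 32, 8, 2]  score +0 (running 0)
col 1: [8, 16, 8, 64] -> [8, 16, 8, 64]  score +0 (running 0)
col 2: [8, 0, 0, 64] -> [0, 0, 8, 64]  score +0 (running 0)
col 3: [4, 64, 0, 2] -> [0, 4, 64, 2]  score +0 (running 0)
Board after move:
 2  8  0  0
32 16  0  4
 8  8  8 64
 2 64 64  2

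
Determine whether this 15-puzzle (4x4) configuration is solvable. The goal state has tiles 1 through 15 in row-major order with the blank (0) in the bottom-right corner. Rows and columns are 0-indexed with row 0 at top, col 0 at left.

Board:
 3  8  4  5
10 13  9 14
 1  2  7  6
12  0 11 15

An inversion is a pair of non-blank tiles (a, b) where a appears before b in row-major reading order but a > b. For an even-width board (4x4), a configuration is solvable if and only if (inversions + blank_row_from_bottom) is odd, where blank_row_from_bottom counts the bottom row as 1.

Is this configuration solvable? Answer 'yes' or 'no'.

Answer: yes

Derivation:
Inversions: 36
Blank is in row 3 (0-indexed from top), which is row 1 counting from the bottom (bottom = 1).
36 + 1 = 37, which is odd, so the puzzle is solvable.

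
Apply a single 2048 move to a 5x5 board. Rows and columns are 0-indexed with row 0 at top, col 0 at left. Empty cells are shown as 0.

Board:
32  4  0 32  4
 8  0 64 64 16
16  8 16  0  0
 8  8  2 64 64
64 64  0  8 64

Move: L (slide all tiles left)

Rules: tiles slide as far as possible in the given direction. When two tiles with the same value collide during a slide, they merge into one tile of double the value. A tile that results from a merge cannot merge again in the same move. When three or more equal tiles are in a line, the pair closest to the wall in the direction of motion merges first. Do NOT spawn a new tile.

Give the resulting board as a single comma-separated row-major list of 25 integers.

Slide left:
row 0: [32, 4, 0, 32, 4] -> [32, 4, 32, 4, 0]
row 1: [8, 0, 64, 64, 16] -> [8, 128, 16, 0, 0]
row 2: [16, 8, 16, 0, 0] -> [16, 8, 16, 0, 0]
row 3: [8, 8, 2, 64, 64] -> [16, 2, 128, 0, 0]
row 4: [64, 64, 0, 8, 64] -> [128, 8, 64, 0, 0]

Answer: 32, 4, 32, 4, 0, 8, 128, 16, 0, 0, 16, 8, 16, 0, 0, 16, 2, 128, 0, 0, 128, 8, 64, 0, 0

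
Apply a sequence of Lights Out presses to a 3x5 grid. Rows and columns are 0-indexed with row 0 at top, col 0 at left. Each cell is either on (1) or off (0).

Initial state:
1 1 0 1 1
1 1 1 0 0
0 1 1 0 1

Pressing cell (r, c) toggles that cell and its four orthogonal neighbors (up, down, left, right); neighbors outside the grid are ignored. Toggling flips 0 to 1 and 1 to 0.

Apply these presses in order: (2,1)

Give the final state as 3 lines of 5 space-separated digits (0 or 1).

After press 1 at (2,1):
1 1 0 1 1
1 0 1 0 0
1 0 0 0 1

Answer: 1 1 0 1 1
1 0 1 0 0
1 0 0 0 1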